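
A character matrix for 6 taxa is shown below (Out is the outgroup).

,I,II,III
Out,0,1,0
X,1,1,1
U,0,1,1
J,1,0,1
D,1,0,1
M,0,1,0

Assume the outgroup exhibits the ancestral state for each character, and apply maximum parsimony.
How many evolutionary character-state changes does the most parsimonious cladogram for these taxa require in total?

3

Character polarity is set by the outgroup: the derived state is whichever differs from the outgroup's state, so for II the derived state is '0', and for the remaining characters it is '1'.
Only D, J, and X show the derived state '1' for I, supporting them as a clade.
Only D and J show the derived state '0' for II, supporting them as a clade.
III (derived state '1') is shared by D, J, U, and X — a synapomorphy uniting that clade.
Most parsimonious ingroup topology: (((X,(J,D)),U),M).
Changes per character on this tree: I: 1; II: 1; III: 1.
Total = 3.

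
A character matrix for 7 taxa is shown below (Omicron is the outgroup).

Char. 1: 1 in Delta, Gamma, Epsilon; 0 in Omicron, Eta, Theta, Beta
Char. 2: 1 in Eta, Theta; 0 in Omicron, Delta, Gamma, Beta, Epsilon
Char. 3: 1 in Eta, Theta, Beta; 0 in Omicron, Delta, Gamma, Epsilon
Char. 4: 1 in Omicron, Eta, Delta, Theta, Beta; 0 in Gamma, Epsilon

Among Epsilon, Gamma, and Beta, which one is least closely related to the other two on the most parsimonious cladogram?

Beta

Character polarity is set by the outgroup: the derived state is whichever differs from the outgroup's state, so for Char. 4 the derived state is '0', and for the remaining characters it is '1'.
Only Delta, Epsilon, and Gamma show the derived state '1' for Char. 1, supporting them as a clade.
Only Eta and Theta show the derived state '1' for Char. 2, supporting them as a clade.
Char. 3 (derived state '1') is shared by Beta, Eta, and Theta — a synapomorphy uniting that clade.
Only Epsilon and Gamma show the derived state '0' for Char. 4, supporting them as a clade.
Most parsimonious ingroup topology: (((Eta,Theta),Beta),(Delta,(Gamma,Epsilon))).
Gamma and Epsilon share a more recent common ancestor with each other than either does with Beta, so Beta is the least closely related of the three.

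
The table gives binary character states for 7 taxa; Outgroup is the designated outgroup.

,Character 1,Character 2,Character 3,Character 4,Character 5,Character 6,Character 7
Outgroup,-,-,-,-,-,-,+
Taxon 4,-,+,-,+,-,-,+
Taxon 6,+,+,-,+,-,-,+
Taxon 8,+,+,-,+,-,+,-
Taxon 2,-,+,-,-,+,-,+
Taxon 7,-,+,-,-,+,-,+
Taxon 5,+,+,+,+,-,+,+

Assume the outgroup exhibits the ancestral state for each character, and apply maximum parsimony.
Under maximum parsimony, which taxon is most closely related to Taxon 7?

Character polarity is set by the outgroup: the derived state is whichever differs from the outgroup's state, so for Character 7 the derived state is '-', and for the remaining characters it is '+'.
Character 1 (derived state '+') is shared by Taxon 5, Taxon 6, and Taxon 8 — a synapomorphy uniting that clade.
All ingroup taxa share the derived state '+' for Character 2; it defines the ingroup but does not resolve relationships within it.
Character 3 (derived state '+') is unique to Taxon 5 (autapomorphy; uninformative for grouping).
Character 4 (derived state '+') is shared by Taxon 4, Taxon 5, Taxon 6, and Taxon 8 — a synapomorphy uniting that clade.
Character 5 (derived state '+') is shared by Taxon 2 and Taxon 7 — a synapomorphy uniting that clade.
Character 6: derived state '+' in Taxon 5 and Taxon 8 only — synapomorphy for {Taxon 5, Taxon 8}.
Character 7 (derived state '-') is unique to Taxon 8 (autapomorphy; uninformative for grouping).
Most parsimonious ingroup topology: ((Taxon 4,(Taxon 6,(Taxon 8,Taxon 5))),(Taxon 2,Taxon 7)).
Taxon 7 and Taxon 2 form a cherry on this tree, so they are sister taxa.

Taxon 2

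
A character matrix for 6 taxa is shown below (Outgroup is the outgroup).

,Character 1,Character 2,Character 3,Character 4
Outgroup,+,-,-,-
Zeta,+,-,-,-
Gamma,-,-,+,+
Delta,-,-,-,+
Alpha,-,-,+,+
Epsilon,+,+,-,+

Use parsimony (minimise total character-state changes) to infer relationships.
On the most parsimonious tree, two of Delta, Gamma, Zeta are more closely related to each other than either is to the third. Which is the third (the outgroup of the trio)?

Zeta

Character polarity is set by the outgroup: the derived state is whichever differs from the outgroup's state, so for Character 1 the derived state is '-', and for the remaining characters it is '+'.
Character 1 (derived state '-') is shared by Alpha, Delta, and Gamma — a synapomorphy uniting that clade.
Character 2: derived state '+' in Epsilon only — an autapomorphy, so it tells us nothing about relationships among taxa.
Character 3 (derived state '+') is shared by Alpha and Gamma — a synapomorphy uniting that clade.
Character 4 (derived state '+') is shared by Alpha, Delta, Epsilon, and Gamma — a synapomorphy uniting that clade.
Most parsimonious ingroup topology: (Zeta,(((Gamma,Alpha),Delta),Epsilon)).
Gamma and Delta share a more recent common ancestor with each other than either does with Zeta, so Zeta is the least closely related of the three.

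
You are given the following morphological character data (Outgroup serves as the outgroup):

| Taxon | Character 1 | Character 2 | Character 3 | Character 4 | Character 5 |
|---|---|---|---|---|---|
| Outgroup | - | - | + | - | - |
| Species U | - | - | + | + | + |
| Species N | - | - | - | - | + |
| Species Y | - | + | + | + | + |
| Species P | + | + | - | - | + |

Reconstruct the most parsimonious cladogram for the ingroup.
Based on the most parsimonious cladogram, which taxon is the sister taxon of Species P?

Character polarity is set by the outgroup: the derived state is whichever differs from the outgroup's state, so for Character 3 the derived state is '-', and for the remaining characters it is '+'.
Character 1 (derived state '+') is unique to Species P (autapomorphy; uninformative for grouping).
Character 2 groups Species P and Species Y, which is incompatible with the clades supported by the remaining characters; treating it as convergent (homoplasy) costs fewer steps than any alternative tree.
Character 3 (derived state '-') is shared by Species N and Species P — a synapomorphy uniting that clade.
Character 4: derived state '+' in Species U and Species Y only — synapomorphy for {Species U, Species Y}.
All ingroup taxa share the derived state '+' for Character 5; it defines the ingroup but does not resolve relationships within it.
Most parsimonious ingroup topology: ((Species U,Species Y),(Species N,Species P)).
Species P and Species N form a cherry on this tree, so they are sister taxa.

Species N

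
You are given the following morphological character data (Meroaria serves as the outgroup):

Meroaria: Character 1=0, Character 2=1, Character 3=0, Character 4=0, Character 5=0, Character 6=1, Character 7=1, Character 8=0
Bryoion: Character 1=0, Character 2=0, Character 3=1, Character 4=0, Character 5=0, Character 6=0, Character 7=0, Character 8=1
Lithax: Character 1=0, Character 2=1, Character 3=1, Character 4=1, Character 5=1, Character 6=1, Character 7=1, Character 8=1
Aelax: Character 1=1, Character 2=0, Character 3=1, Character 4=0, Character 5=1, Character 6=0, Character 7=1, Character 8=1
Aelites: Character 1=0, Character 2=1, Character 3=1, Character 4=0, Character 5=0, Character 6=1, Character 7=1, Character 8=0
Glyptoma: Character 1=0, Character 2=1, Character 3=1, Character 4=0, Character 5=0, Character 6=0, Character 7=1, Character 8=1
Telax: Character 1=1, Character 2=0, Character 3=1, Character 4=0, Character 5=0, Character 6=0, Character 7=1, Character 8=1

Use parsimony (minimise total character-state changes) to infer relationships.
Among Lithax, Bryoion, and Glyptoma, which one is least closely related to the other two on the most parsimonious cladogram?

Character polarity is set by the outgroup: the derived state is whichever differs from the outgroup's state, so for Character 2, Character 6, Character 7 the derived state is '0', and for the remaining characters it is '1'.
Character 1 (derived state '1') is shared by Aelax and Telax — a synapomorphy uniting that clade.
Character 2 (derived state '0') is shared by Aelax, Bryoion, and Telax — a synapomorphy uniting that clade.
All ingroup taxa share the derived state '1' for Character 3; it defines the ingroup but does not resolve relationships within it.
Character 4 (derived state '1') is unique to Lithax (autapomorphy; uninformative for grouping).
Character 5 (state '1') occurs in Aelax and Lithax but conflicts with the nesting implied by the other characters — most parsimoniously interpreted as homoplasy.
Character 6 (derived state '0') is shared by Aelax, Bryoion, Glyptoma, and Telax — a synapomorphy uniting that clade.
Character 7: derived state '0' in Bryoion only — an autapomorphy, so it tells us nothing about relationships among taxa.
Character 8: derived state '1' in Aelax, Bryoion, Glyptoma, Lithax, and Telax only — synapomorphy for {Aelax, Bryoion, Glyptoma, Lithax, Telax}.
Most parsimonious ingroup topology: ((((Bryoion,(Aelax,Telax)),Glyptoma),Lithax),Aelites).
Glyptoma and Bryoion share a more recent common ancestor with each other than either does with Lithax, so Lithax is the least closely related of the three.

Lithax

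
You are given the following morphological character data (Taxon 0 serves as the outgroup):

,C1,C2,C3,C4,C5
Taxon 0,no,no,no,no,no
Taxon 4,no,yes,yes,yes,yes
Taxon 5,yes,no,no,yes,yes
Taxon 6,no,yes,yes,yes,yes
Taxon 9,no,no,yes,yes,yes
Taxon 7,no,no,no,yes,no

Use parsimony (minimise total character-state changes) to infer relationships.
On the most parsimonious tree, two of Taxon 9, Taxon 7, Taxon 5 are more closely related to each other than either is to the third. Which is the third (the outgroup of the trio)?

The outgroup has state 'no' for every character, so 'yes' is the derived state throughout.
C1: derived state 'yes' in Taxon 5 only — an autapomorphy, so it tells us nothing about relationships among taxa.
C2: derived state 'yes' in Taxon 4 and Taxon 6 only — synapomorphy for {Taxon 4, Taxon 6}.
C3: derived state 'yes' in Taxon 4, Taxon 6, and Taxon 9 only — synapomorphy for {Taxon 4, Taxon 6, Taxon 9}.
All ingroup taxa share the derived state 'yes' for C4; it defines the ingroup but does not resolve relationships within it.
C5 (derived state 'yes') is shared by Taxon 4, Taxon 5, Taxon 6, and Taxon 9 — a synapomorphy uniting that clade.
Most parsimonious ingroup topology: ((((Taxon 4,Taxon 6),Taxon 9),Taxon 5),Taxon 7).
Taxon 9 and Taxon 5 share a more recent common ancestor with each other than either does with Taxon 7, so Taxon 7 is the least closely related of the three.

Taxon 7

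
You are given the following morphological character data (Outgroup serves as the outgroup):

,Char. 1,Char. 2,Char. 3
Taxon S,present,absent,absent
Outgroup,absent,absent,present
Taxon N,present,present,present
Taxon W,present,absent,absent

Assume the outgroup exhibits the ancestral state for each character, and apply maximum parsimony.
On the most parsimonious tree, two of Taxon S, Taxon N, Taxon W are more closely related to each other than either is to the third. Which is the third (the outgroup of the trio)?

Taxon N

Character polarity is set by the outgroup: the derived state is whichever differs from the outgroup's state, so for Char. 3 the derived state is 'absent', and for the remaining characters it is 'present'.
All ingroup taxa share the derived state 'present' for Char. 1; it defines the ingroup but does not resolve relationships within it.
Char. 2: derived state 'present' in Taxon N only — an autapomorphy, so it tells us nothing about relationships among taxa.
Char. 3: derived state 'absent' in Taxon S and Taxon W only — synapomorphy for {Taxon S, Taxon W}.
Most parsimonious ingroup topology: (Taxon N,(Taxon S,Taxon W)).
Taxon S and Taxon W share a more recent common ancestor with each other than either does with Taxon N, so Taxon N is the least closely related of the three.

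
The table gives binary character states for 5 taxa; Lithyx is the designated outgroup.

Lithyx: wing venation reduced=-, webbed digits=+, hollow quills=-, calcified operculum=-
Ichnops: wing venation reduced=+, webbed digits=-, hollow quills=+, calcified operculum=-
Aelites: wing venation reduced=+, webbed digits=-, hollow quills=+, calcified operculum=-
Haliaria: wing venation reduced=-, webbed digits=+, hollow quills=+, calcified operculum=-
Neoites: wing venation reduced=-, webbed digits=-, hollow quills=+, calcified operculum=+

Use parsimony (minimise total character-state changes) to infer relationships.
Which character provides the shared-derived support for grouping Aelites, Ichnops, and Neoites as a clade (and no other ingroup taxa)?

Character polarity is set by the outgroup: the derived state is whichever differs from the outgroup's state, so for webbed digits the derived state is '-', and for the remaining characters it is '+'.
wing venation reduced: derived state '+' in Aelites and Ichnops only — synapomorphy for {Aelites, Ichnops}.
webbed digits (derived state '-') is shared by Aelites, Ichnops, and Neoites — a synapomorphy uniting that clade.
All ingroup taxa share the derived state '+' for hollow quills; it defines the ingroup but does not resolve relationships within it.
calcified operculum (derived state '+') is unique to Neoites (autapomorphy; uninformative for grouping).
Most parsimonious ingroup topology: (((Ichnops,Aelites),Neoites),Haliaria).
The clade {Aelites, Ichnops, Neoites} is supported by webbed digits: its derived state '-' occurs in exactly those taxa and in no other taxon (including the outgroup).

webbed digits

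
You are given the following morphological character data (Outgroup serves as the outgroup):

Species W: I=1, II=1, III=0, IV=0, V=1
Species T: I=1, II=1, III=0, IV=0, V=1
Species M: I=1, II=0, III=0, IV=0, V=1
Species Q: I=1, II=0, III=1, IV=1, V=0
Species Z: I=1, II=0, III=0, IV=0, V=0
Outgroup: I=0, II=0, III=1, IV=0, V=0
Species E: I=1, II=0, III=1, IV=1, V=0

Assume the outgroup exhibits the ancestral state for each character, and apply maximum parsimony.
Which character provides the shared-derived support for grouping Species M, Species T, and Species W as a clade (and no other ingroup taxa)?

V

Character polarity is set by the outgroup: the derived state is whichever differs from the outgroup's state, so for III the derived state is '0', and for the remaining characters it is '1'.
I (derived state '1') is shared by all ingroup taxa — unites the whole ingroup.
II: derived state '1' in Species T and Species W only — synapomorphy for {Species T, Species W}.
III: derived state '0' in Species M, Species T, Species W, and Species Z only — synapomorphy for {Species M, Species T, Species W, Species Z}.
IV: derived state '1' in Species E and Species Q only — synapomorphy for {Species E, Species Q}.
V (derived state '1') is shared by Species M, Species T, and Species W — a synapomorphy uniting that clade.
Most parsimonious ingroup topology: ((Species Z,(Species M,(Species T,Species W))),(Species E,Species Q)).
The clade {Species M, Species T, Species W} is supported by V: its derived state '1' occurs in exactly those taxa and in no other taxon (including the outgroup).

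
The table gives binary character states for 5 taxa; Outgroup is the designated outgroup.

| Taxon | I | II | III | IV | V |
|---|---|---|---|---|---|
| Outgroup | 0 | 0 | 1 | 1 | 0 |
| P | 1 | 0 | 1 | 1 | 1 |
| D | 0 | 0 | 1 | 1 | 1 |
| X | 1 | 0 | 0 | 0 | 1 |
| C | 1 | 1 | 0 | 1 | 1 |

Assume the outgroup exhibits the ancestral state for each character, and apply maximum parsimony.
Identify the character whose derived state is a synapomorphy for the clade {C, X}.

III

Character polarity is set by the outgroup: the derived state is whichever differs from the outgroup's state, so for III, IV the derived state is '0', and for the remaining characters it is '1'.
Only C, P, and X show the derived state '1' for I, supporting them as a clade.
II: derived state '1' in C only — an autapomorphy, so it tells us nothing about relationships among taxa.
III (derived state '0') is shared by C and X — a synapomorphy uniting that clade.
IV: derived state '0' in X only — an autapomorphy, so it tells us nothing about relationships among taxa.
All ingroup taxa share the derived state '1' for V; it defines the ingroup but does not resolve relationships within it.
Most parsimonious ingroup topology: ((P,(X,C)),D).
The clade {C, X} is supported by III: its derived state '0' occurs in exactly those taxa and in no other taxon (including the outgroup).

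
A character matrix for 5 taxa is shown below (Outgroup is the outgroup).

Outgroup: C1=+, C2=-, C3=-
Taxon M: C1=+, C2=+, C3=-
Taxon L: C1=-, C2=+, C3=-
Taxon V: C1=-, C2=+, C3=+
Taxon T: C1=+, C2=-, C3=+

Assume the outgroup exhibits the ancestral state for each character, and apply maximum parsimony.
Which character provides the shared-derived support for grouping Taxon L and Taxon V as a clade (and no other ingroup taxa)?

C1

Character polarity is set by the outgroup: the derived state is whichever differs from the outgroup's state, so for C1 the derived state is '-', and for the remaining characters it is '+'.
C1: derived state '-' in Taxon L and Taxon V only — synapomorphy for {Taxon L, Taxon V}.
Only Taxon L, Taxon M, and Taxon V show the derived state '+' for C2, supporting them as a clade.
C3 groups Taxon T and Taxon V, which is incompatible with the clades supported by the remaining characters; treating it as convergent (homoplasy) costs fewer steps than any alternative tree.
Most parsimonious ingroup topology: ((Taxon M,(Taxon L,Taxon V)),Taxon T).
The clade {Taxon L, Taxon V} is supported by C1: its derived state '-' occurs in exactly those taxa and in no other taxon (including the outgroup).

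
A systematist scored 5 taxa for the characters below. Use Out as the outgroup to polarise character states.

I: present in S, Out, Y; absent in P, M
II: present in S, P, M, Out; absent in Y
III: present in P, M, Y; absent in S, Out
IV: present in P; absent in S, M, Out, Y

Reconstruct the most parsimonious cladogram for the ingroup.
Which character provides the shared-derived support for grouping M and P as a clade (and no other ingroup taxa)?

I

Character polarity is set by the outgroup: the derived state is whichever differs from the outgroup's state, so for I, II the derived state is 'absent', and for the remaining characters it is 'present'.
I: derived state 'absent' in M and P only — synapomorphy for {M, P}.
II: derived state 'absent' in Y only — an autapomorphy, so it tells us nothing about relationships among taxa.
III: derived state 'present' in M, P, and Y only — synapomorphy for {M, P, Y}.
IV: derived state 'present' in P only — an autapomorphy, so it tells us nothing about relationships among taxa.
Most parsimonious ingroup topology: ((Y,(P,M)),S).
The clade {M, P} is supported by I: its derived state 'absent' occurs in exactly those taxa and in no other taxon (including the outgroup).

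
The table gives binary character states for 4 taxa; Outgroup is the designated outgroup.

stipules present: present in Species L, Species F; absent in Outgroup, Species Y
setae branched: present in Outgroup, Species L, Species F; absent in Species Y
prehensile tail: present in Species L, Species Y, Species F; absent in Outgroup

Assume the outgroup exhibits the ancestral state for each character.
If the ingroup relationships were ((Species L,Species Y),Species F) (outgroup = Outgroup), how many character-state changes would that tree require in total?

Map each character onto ((Species L,Species Y),Species F) (rooted by Outgroup) and count the minimum state changes it requires (Fitch parsimony):
stipules present: 2; setae branched: 1; prehensile tail: 1.
Total tree length = 4.

4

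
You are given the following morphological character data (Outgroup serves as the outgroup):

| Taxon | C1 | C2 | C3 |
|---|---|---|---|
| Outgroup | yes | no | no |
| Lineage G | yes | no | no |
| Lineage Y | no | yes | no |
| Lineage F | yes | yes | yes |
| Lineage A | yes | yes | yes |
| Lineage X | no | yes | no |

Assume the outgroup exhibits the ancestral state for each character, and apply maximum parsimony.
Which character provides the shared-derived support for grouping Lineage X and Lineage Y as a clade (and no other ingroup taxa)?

C1

Character polarity is set by the outgroup: the derived state is whichever differs from the outgroup's state, so for C1 the derived state is 'no', and for the remaining characters it is 'yes'.
Only Lineage X and Lineage Y show the derived state 'no' for C1, supporting them as a clade.
C2 (derived state 'yes') is shared by Lineage A, Lineage F, Lineage X, and Lineage Y — a synapomorphy uniting that clade.
C3 (derived state 'yes') is shared by Lineage A and Lineage F — a synapomorphy uniting that clade.
Most parsimonious ingroup topology: (Lineage G,((Lineage Y,Lineage X),(Lineage F,Lineage A))).
The clade {Lineage X, Lineage Y} is supported by C1: its derived state 'no' occurs in exactly those taxa and in no other taxon (including the outgroup).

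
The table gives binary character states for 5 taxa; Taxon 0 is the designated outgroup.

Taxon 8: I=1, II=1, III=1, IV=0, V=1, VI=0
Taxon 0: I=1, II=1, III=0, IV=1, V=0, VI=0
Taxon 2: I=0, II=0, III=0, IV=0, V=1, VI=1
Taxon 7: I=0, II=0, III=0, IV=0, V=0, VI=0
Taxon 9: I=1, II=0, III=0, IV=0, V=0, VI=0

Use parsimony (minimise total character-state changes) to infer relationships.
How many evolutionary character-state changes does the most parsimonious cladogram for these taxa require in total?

7

Character polarity is set by the outgroup: the derived state is whichever differs from the outgroup's state, so for I, II, IV the derived state is '0', and for the remaining characters it is '1'.
I (derived state '0') is shared by Taxon 2 and Taxon 7 — a synapomorphy uniting that clade.
II: derived state '0' in Taxon 2, Taxon 7, and Taxon 9 only — synapomorphy for {Taxon 2, Taxon 7, Taxon 9}.
III (derived state '1') is unique to Taxon 8 (autapomorphy; uninformative for grouping).
All ingroup taxa share the derived state '0' for IV; it defines the ingroup but does not resolve relationships within it.
V groups Taxon 2 and Taxon 8, which is incompatible with the clades supported by the remaining characters; treating it as convergent (homoplasy) costs fewer steps than any alternative tree.
VI: derived state '1' in Taxon 2 only — an autapomorphy, so it tells us nothing about relationships among taxa.
Most parsimonious ingroup topology: (((Taxon 7,Taxon 2),Taxon 9),Taxon 8).
Changes per character on this tree: I: 1; II: 1; III: 1; IV: 1; V: 2; VI: 1.
Total = 7.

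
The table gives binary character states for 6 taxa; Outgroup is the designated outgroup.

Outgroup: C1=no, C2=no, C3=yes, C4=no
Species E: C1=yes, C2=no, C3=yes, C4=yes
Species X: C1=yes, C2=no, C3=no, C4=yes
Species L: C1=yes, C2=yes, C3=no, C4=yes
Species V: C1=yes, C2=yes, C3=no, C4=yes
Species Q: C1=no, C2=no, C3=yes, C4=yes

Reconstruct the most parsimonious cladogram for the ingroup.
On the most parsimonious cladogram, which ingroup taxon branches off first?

Character polarity is set by the outgroup: the derived state is whichever differs from the outgroup's state, so for C3 the derived state is 'no', and for the remaining characters it is 'yes'.
C1 (derived state 'yes') is shared by Species E, Species L, Species V, and Species X — a synapomorphy uniting that clade.
Only Species L and Species V show the derived state 'yes' for C2, supporting them as a clade.
C3 (derived state 'no') is shared by Species L, Species V, and Species X — a synapomorphy uniting that clade.
All ingroup taxa share the derived state 'yes' for C4; it defines the ingroup but does not resolve relationships within it.
Most parsimonious ingroup topology: ((Species E,(Species X,(Species L,Species V))),Species Q).
Species Q is sister to the clade containing all other ingroup taxa, so it is the earliest-diverging (most basal) ingroup lineage.

Species Q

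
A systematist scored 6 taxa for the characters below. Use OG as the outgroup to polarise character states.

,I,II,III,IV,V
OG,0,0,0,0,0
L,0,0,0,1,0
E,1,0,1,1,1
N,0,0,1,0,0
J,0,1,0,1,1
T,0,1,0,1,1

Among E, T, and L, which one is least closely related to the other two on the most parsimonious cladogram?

The outgroup has state '0' for every character, so '1' is the derived state throughout.
I: derived state '1' in E only — an autapomorphy, so it tells us nothing about relationships among taxa.
Only J and T show the derived state '1' for II, supporting them as a clade.
III groups E and N, which is incompatible with the clades supported by the remaining characters; treating it as convergent (homoplasy) costs fewer steps than any alternative tree.
Only E, J, L, and T show the derived state '1' for IV, supporting them as a clade.
Only E, J, and T show the derived state '1' for V, supporting them as a clade.
Most parsimonious ingroup topology: ((L,(E,(J,T))),N).
E and T share a more recent common ancestor with each other than either does with L, so L is the least closely related of the three.

L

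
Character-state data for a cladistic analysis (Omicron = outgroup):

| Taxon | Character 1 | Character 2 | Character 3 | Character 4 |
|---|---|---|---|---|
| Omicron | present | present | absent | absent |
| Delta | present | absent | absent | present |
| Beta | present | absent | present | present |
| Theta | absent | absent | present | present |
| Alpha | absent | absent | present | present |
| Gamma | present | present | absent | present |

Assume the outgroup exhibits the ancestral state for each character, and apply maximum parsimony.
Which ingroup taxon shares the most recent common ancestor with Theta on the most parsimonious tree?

Alpha

Character polarity is set by the outgroup: the derived state is whichever differs from the outgroup's state, so for Character 1, Character 2 the derived state is 'absent', and for the remaining characters it is 'present'.
Only Alpha and Theta show the derived state 'absent' for Character 1, supporting them as a clade.
Only Alpha, Beta, Delta, and Theta show the derived state 'absent' for Character 2, supporting them as a clade.
Only Alpha, Beta, and Theta show the derived state 'present' for Character 3, supporting them as a clade.
Character 4 (derived state 'present') is shared by all ingroup taxa — unites the whole ingroup.
Most parsimonious ingroup topology: ((Delta,(Beta,(Theta,Alpha))),Gamma).
Theta and Alpha form a cherry on this tree, so they are sister taxa.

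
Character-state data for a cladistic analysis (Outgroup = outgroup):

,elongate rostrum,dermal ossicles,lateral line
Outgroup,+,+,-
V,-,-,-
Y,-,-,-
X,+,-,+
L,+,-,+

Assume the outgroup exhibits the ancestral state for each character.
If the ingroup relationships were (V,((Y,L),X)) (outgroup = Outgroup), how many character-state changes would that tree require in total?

Map each character onto (V,((Y,L),X)) (rooted by Outgroup) and count the minimum state changes it requires (Fitch parsimony):
elongate rostrum: 2; dermal ossicles: 1; lateral line: 2.
Total tree length = 5.

5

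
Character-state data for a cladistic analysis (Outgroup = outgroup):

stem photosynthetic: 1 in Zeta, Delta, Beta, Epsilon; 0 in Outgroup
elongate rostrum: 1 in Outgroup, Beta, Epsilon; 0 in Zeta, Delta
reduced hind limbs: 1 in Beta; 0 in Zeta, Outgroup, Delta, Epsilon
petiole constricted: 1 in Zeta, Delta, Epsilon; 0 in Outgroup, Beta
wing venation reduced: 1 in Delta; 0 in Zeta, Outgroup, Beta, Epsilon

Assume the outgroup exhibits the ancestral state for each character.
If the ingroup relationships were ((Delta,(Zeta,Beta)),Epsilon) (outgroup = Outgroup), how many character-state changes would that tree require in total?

7

Map each character onto ((Delta,(Zeta,Beta)),Epsilon) (rooted by Outgroup) and count the minimum state changes it requires (Fitch parsimony):
stem photosynthetic: 1; elongate rostrum: 2; reduced hind limbs: 1; petiole constricted: 2; wing venation reduced: 1.
Total tree length = 7.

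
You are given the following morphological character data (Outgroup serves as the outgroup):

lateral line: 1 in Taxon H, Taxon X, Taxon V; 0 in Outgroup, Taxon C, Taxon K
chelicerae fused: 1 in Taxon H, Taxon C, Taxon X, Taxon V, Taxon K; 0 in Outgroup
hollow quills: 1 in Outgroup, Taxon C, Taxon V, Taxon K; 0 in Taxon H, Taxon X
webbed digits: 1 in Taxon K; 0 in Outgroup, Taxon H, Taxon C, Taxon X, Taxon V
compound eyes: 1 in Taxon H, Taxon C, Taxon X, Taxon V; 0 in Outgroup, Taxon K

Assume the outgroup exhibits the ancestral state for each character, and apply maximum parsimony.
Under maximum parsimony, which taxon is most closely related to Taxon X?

Character polarity is set by the outgroup: the derived state is whichever differs from the outgroup's state, so for hollow quills the derived state is '0', and for the remaining characters it is '1'.
lateral line (derived state '1') is shared by Taxon H, Taxon V, and Taxon X — a synapomorphy uniting that clade.
chelicerae fused (derived state '1') is shared by all ingroup taxa — unites the whole ingroup.
hollow quills (derived state '0') is shared by Taxon H and Taxon X — a synapomorphy uniting that clade.
webbed digits (derived state '1') is unique to Taxon K (autapomorphy; uninformative for grouping).
Only Taxon C, Taxon H, Taxon V, and Taxon X show the derived state '1' for compound eyes, supporting them as a clade.
Most parsimonious ingroup topology: ((((Taxon H,Taxon X),Taxon V),Taxon C),Taxon K).
Taxon X and Taxon H form a cherry on this tree, so they are sister taxa.

Taxon H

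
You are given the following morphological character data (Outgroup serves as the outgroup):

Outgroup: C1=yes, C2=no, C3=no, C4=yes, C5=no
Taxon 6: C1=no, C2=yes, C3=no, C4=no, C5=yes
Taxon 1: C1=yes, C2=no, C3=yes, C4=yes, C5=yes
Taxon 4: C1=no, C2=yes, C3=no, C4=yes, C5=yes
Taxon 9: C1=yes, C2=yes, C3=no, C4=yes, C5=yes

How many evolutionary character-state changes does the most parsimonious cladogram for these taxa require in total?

Character polarity is set by the outgroup: the derived state is whichever differs from the outgroup's state, so for C1, C4 the derived state is 'no', and for the remaining characters it is 'yes'.
Only Taxon 4 and Taxon 6 show the derived state 'no' for C1, supporting them as a clade.
C2: derived state 'yes' in Taxon 4, Taxon 6, and Taxon 9 only — synapomorphy for {Taxon 4, Taxon 6, Taxon 9}.
C3: derived state 'yes' in Taxon 1 only — an autapomorphy, so it tells us nothing about relationships among taxa.
C4: derived state 'no' in Taxon 6 only — an autapomorphy, so it tells us nothing about relationships among taxa.
All ingroup taxa share the derived state 'yes' for C5; it defines the ingroup but does not resolve relationships within it.
Most parsimonious ingroup topology: (((Taxon 6,Taxon 4),Taxon 9),Taxon 1).
Changes per character on this tree: C1: 1; C2: 1; C3: 1; C4: 1; C5: 1.
Total = 5.

5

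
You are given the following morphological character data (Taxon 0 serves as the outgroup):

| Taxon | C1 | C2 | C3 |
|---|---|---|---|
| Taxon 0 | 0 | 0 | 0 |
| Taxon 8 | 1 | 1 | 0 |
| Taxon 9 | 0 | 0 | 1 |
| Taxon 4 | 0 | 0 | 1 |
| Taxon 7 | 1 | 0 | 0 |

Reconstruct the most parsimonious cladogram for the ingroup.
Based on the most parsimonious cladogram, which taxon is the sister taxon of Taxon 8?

The outgroup has state '0' for every character, so '1' is the derived state throughout.
Only Taxon 7 and Taxon 8 show the derived state '1' for C1, supporting them as a clade.
C2 (derived state '1') is unique to Taxon 8 (autapomorphy; uninformative for grouping).
Only Taxon 4 and Taxon 9 show the derived state '1' for C3, supporting them as a clade.
Most parsimonious ingroup topology: ((Taxon 8,Taxon 7),(Taxon 9,Taxon 4)).
Taxon 8 and Taxon 7 form a cherry on this tree, so they are sister taxa.

Taxon 7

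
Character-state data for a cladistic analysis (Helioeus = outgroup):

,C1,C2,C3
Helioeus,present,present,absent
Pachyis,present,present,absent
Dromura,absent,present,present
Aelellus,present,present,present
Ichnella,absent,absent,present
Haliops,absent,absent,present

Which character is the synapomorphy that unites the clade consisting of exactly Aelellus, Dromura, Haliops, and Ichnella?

Character polarity is set by the outgroup: the derived state is whichever differs from the outgroup's state, so for C1, C2 the derived state is 'absent', and for the remaining characters it is 'present'.
Only Dromura, Haliops, and Ichnella show the derived state 'absent' for C1, supporting them as a clade.
C2 (derived state 'absent') is shared by Haliops and Ichnella — a synapomorphy uniting that clade.
C3 (derived state 'present') is shared by Aelellus, Dromura, Haliops, and Ichnella — a synapomorphy uniting that clade.
Most parsimonious ingroup topology: (Pachyis,((Dromura,(Ichnella,Haliops)),Aelellus)).
The clade {Aelellus, Dromura, Haliops, Ichnella} is supported by C3: its derived state 'present' occurs in exactly those taxa and in no other taxon (including the outgroup).

C3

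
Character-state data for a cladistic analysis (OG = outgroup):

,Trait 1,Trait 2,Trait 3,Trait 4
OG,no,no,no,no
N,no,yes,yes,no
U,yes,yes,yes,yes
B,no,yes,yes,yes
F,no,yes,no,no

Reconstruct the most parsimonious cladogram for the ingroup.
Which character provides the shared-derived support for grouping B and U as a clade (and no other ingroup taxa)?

The outgroup has state 'no' for every character, so 'yes' is the derived state throughout.
Trait 1 (derived state 'yes') is unique to U (autapomorphy; uninformative for grouping).
All ingroup taxa share the derived state 'yes' for Trait 2; it defines the ingroup but does not resolve relationships within it.
Only B, N, and U show the derived state 'yes' for Trait 3, supporting them as a clade.
Trait 4 (derived state 'yes') is shared by B and U — a synapomorphy uniting that clade.
Most parsimonious ingroup topology: ((N,(U,B)),F).
The clade {B, U} is supported by Trait 4: its derived state 'yes' occurs in exactly those taxa and in no other taxon (including the outgroup).

Trait 4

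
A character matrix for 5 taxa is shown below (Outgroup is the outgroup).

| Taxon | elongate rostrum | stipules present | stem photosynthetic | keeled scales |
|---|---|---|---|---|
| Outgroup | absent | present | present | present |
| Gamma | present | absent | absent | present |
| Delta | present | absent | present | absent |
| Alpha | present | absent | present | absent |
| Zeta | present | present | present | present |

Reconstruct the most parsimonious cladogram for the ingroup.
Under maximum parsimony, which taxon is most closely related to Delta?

Character polarity is set by the outgroup: the derived state is whichever differs from the outgroup's state, so for stipules present, stem photosynthetic, keeled scales the derived state is 'absent', and for the remaining characters it is 'present'.
All ingroup taxa share the derived state 'present' for elongate rostrum; it defines the ingroup but does not resolve relationships within it.
stipules present (derived state 'absent') is shared by Alpha, Delta, and Gamma — a synapomorphy uniting that clade.
stem photosynthetic: derived state 'absent' in Gamma only — an autapomorphy, so it tells us nothing about relationships among taxa.
keeled scales (derived state 'absent') is shared by Alpha and Delta — a synapomorphy uniting that clade.
Most parsimonious ingroup topology: ((Gamma,(Delta,Alpha)),Zeta).
Delta and Alpha form a cherry on this tree, so they are sister taxa.

Alpha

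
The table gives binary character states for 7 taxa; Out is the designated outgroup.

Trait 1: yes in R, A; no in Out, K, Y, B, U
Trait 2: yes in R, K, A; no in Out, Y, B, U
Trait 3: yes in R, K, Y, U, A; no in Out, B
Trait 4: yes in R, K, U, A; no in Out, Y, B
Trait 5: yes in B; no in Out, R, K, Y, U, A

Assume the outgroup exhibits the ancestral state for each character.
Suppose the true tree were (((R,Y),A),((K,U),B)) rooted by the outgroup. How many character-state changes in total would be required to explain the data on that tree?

11

Map each character onto (((R,Y),A),((K,U),B)) (rooted by Out) and count the minimum state changes it requires (Fitch parsimony):
Trait 1: 2; Trait 2: 3; Trait 3: 2; Trait 4: 3; Trait 5: 1.
Total tree length = 11.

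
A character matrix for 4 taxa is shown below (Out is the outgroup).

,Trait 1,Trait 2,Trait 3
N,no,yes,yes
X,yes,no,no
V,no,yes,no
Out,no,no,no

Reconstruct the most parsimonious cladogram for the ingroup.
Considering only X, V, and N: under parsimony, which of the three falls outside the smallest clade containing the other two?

X

The outgroup has state 'no' for every character, so 'yes' is the derived state throughout.
Trait 1: derived state 'yes' in X only — an autapomorphy, so it tells us nothing about relationships among taxa.
Only N and V show the derived state 'yes' for Trait 2, supporting them as a clade.
Trait 3: derived state 'yes' in N only — an autapomorphy, so it tells us nothing about relationships among taxa.
Most parsimonious ingroup topology: ((N,V),X).
V and N share a more recent common ancestor with each other than either does with X, so X is the least closely related of the three.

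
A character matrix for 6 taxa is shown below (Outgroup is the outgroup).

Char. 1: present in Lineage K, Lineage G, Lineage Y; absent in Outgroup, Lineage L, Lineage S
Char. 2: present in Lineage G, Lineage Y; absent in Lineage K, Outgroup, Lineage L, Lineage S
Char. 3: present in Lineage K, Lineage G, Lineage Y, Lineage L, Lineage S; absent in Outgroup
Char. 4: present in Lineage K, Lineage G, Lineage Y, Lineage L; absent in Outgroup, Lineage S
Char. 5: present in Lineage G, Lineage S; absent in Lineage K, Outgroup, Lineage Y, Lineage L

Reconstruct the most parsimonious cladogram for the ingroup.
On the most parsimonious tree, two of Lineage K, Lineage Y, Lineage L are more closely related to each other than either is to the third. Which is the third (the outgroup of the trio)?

Lineage L

The outgroup has state 'absent' for every character, so 'present' is the derived state throughout.
Only Lineage G, Lineage K, and Lineage Y show the derived state 'present' for Char. 1, supporting them as a clade.
Char. 2: derived state 'present' in Lineage G and Lineage Y only — synapomorphy for {Lineage G, Lineage Y}.
All ingroup taxa share the derived state 'present' for Char. 3; it defines the ingroup but does not resolve relationships within it.
Char. 4 (derived state 'present') is shared by Lineage G, Lineage K, Lineage L, and Lineage Y — a synapomorphy uniting that clade.
Char. 5 (state 'present') occurs in Lineage G and Lineage S but conflicts with the nesting implied by the other characters — most parsimoniously interpreted as homoplasy.
Most parsimonious ingroup topology: ((Lineage L,((Lineage G,Lineage Y),Lineage K)),Lineage S).
Lineage K and Lineage Y share a more recent common ancestor with each other than either does with Lineage L, so Lineage L is the least closely related of the three.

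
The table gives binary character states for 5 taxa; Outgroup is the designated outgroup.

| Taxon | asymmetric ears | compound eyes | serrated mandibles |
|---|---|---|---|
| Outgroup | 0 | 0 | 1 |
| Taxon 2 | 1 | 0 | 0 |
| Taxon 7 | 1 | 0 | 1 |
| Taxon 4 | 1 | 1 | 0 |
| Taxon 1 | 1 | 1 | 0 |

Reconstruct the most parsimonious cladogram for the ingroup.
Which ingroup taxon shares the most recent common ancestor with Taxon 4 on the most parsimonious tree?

Taxon 1

Character polarity is set by the outgroup: the derived state is whichever differs from the outgroup's state, so for serrated mandibles the derived state is '0', and for the remaining characters it is '1'.
All ingroup taxa share the derived state '1' for asymmetric ears; it defines the ingroup but does not resolve relationships within it.
compound eyes: derived state '1' in Taxon 1 and Taxon 4 only — synapomorphy for {Taxon 1, Taxon 4}.
Only Taxon 1, Taxon 2, and Taxon 4 show the derived state '0' for serrated mandibles, supporting them as a clade.
Most parsimonious ingroup topology: ((Taxon 2,(Taxon 4,Taxon 1)),Taxon 7).
Taxon 4 and Taxon 1 form a cherry on this tree, so they are sister taxa.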